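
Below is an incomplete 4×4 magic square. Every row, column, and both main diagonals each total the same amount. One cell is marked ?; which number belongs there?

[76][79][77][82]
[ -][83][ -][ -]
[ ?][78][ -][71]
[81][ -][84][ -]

Row 1 is complete and sums to 314; that is the magic constant.
Column 2 must total 314; the given cells sum to 240, so (4,2) = 74.
Anti-diagonal: 82 + 78 + 81 + ? = 314, so (2,3) = 73.
The remaining cell in row 4 is (4,4) = 314 − 239 = 75.
Column 3 must total 314; the given cells sum to 234, so (3,3) = 80.
Column 4: 82 + 71 + 75 + ? = 314, so (2,4) = 86.
Using row 2: 83 + 73 + 86 + ? → (2,1) = 314 − 242 = 72.
Row 3: 78 + 80 + 71 + ? = 314, so (3,1) = 85.

85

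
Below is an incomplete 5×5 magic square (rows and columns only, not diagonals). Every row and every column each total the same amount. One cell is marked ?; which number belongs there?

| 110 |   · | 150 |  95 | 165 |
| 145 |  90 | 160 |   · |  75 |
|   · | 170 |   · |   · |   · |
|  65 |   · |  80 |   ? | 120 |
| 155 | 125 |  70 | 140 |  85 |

175

Row 5 is complete and sums to 575; that is the magic constant.
Row 1 must total 575; the given cells sum to 520, so (1,2) = 55.
Row 2 needs 575; the known cells sum to 470, so (2,4) = 105.
From column 1, 575 − (110 + 145 + 65 + 155) gives (3,1) = 100.
Column 2 must total 575; the given cells sum to 440, so (4,2) = 135.
The remaining cell in column 3 is (3,3) = 575 − 460 = 115.
From column 5, 575 − (165 + 75 + 120 + 85) gives (3,5) = 130.
Row 3: 100 + 170 + 115 + 130 + ? = 575, so (3,4) = 60.
Row 4: 65 + 135 + 80 + 120 + ? = 575, so (4,4) = 175.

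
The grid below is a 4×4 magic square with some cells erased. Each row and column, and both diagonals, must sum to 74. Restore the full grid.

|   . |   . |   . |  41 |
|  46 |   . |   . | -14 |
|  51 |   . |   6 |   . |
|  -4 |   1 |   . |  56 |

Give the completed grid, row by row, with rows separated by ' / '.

Row 4 needs 74; the known cells sum to 53, so (4,3) = 21.
Column 1 must total 74; the given cells sum to 93, so (1,1) = -19.
Column 4: 41 + (-14) + 56 + ? = 74, so (3,4) = -9.
Main diagonal must total 74; the given cells sum to 43, so (2,2) = 31.
From row 2, 74 − (46 + 31 + (-14)) gives (2,3) = 11.
Row 3: 51 + 6 + (-9) + ? = 74, so (3,2) = 26.
Using column 2: 31 + 26 + 1 + ? → (1,2) = 74 − 58 = 16.
Column 3: 11 + 6 + 21 + ? = 74, so (1,3) = 36.

-19 16 36 41 / 46 31 11 -14 / 51 26 6 -9 / -4 1 21 56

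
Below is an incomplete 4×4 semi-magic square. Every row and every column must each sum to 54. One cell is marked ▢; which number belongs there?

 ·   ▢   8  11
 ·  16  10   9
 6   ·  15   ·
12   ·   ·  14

From row 2, 54 − (16 + 10 + 9) gives (2,1) = 19.
From column 1, 54 − (19 + 6 + 12) gives (1,1) = 17.
Column 3: 8 + 10 + 15 + ? = 54, so (4,3) = 21.
Using column 4: 11 + 9 + 14 + ? → (3,4) = 54 − 34 = 20.
From row 1, 54 − (17 + 8 + 11) gives (1,2) = 18.

18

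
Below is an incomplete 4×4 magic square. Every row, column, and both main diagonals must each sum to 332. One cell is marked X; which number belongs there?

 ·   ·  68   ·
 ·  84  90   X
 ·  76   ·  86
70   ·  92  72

The remaining cell in row 4 is (4,2) = 332 − 234 = 98.
Column 2: 84 + 76 + 98 + ? = 332, so (1,2) = 74.
Column 3 must total 332; the given cells sum to 250, so (3,3) = 82.
Using main diagonal: 84 + 82 + 72 + ? → (1,1) = 332 − 238 = 94.
Anti-diagonal: 90 + 76 + 70 + ? = 332, so (1,4) = 96.
Row 3 must total 332; the given cells sum to 244, so (3,1) = 88.
From column 1, 332 − (94 + 88 + 70) gives (2,1) = 80.
Column 4 must total 332; the given cells sum to 254, so (2,4) = 78.

78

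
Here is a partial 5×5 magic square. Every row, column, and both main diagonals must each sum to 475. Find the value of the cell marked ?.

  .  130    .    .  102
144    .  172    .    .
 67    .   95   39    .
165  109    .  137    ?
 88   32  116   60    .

46

Row 5: 88 + 32 + 116 + 60 + ? = 475, so (5,5) = 179.
Column 1 must total 475; the given cells sum to 464, so (1,1) = 11.
From main diagonal, 475 − (11 + 95 + 137 + 179) gives (2,2) = 53.
Using anti-diagonal: 102 + 95 + 109 + 88 + ? → (2,4) = 475 − 394 = 81.
Row 2: 144 + 53 + 172 + 81 + ? = 475, so (2,5) = 25.
Using column 2: 130 + 53 + 109 + 32 + ? → (3,2) = 475 − 324 = 151.
Using column 4: 81 + 39 + 137 + 60 + ? → (1,4) = 475 − 317 = 158.
Row 1: 11 + 130 + 158 + 102 + ? = 475, so (1,3) = 74.
Row 3 needs 475; the known cells sum to 352, so (3,5) = 123.
From column 3, 475 − (74 + 172 + 95 + 116) gives (4,3) = 18.
Using column 5: 102 + 25 + 123 + 179 + ? → (4,5) = 475 − 429 = 46.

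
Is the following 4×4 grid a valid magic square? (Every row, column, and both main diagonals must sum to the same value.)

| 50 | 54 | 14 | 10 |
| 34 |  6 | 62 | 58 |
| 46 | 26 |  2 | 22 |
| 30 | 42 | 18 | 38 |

Row 1: 50 + 54 + 14 + 10 = 128.
Row 2: 34 + 6 + 62 + 58 = 160.
Row 3: 46 + 26 + 2 + 22 = 96.
Row 4: 30 + 42 + 18 + 38 = 128.
Column 1: 50 + 34 + 46 + 30 = 160.
Column 2: 54 + 6 + 26 + 42 = 128.
Column 3: 14 + 62 + 2 + 18 = 96.
Column 4: 10 + 58 + 22 + 38 = 128.
Main diagonal: 50 + 6 + 2 + 38 = 96.
Anti-diagonal: 10 + 62 + 26 + 30 = 128.

No — row 2 sums to 160 but main diagonal sums to 96.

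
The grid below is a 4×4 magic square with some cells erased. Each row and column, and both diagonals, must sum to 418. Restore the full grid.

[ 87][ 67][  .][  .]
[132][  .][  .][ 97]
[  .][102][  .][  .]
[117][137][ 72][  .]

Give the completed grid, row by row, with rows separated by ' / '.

87 67 142 122 / 132 112 77 97 / 82 102 127 107 / 117 137 72 92

Row 4: 117 + 137 + 72 + ? = 418, so (4,4) = 92.
Column 1 must total 418; the given cells sum to 336, so (3,1) = 82.
Column 2 needs 418; the known cells sum to 306, so (2,2) = 112.
From main diagonal, 418 − (87 + 112 + 92) gives (3,3) = 127.
Using row 2: 132 + 112 + 97 + ? → (2,3) = 418 − 341 = 77.
Row 3 must total 418; the given cells sum to 311, so (3,4) = 107.
Using column 3: 77 + 127 + 72 + ? → (1,3) = 418 − 276 = 142.
Column 4 must total 418; the given cells sum to 296, so (1,4) = 122.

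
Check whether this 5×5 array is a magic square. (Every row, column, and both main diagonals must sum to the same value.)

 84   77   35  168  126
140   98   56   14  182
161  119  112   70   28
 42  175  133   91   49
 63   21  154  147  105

Row 1: 84 + 77 + 35 + 168 + 126 = 490.
Row 2: 140 + 98 + 56 + 14 + 182 = 490.
Row 3: 161 + 119 + 112 + 70 + 28 = 490.
Row 4: 42 + 175 + 133 + 91 + 49 = 490.
Row 5: 63 + 21 + 154 + 147 + 105 = 490.
Column 1: 84 + 140 + 161 + 42 + 63 = 490.
Column 2: 77 + 98 + 119 + 175 + 21 = 490.
Column 3: 35 + 56 + 112 + 133 + 154 = 490.
Column 4: 168 + 14 + 70 + 91 + 147 = 490.
Column 5: 126 + 182 + 28 + 49 + 105 = 490.
Main diagonal: 84 + 98 + 112 + 91 + 105 = 490.
Anti-diagonal: 126 + 14 + 112 + 175 + 63 = 490.
All lines sum to 490.

Yes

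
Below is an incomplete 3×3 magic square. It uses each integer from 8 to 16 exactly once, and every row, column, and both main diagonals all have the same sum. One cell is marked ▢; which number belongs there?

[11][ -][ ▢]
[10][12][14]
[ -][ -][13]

9

The entries are 8 through 16, which sum to 108, so each line sums to 108/3 = 36.
The remaining cell in column 1 is (3,1) = 36 − 21 = 15.
Column 3 needs 36; the known cells sum to 27, so (1,3) = 9.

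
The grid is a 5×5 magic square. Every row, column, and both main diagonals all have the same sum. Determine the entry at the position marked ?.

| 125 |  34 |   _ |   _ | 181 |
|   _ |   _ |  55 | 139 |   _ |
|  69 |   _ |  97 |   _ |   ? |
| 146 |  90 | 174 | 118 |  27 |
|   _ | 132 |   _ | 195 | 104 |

Row 4 is complete and sums to 555; that is the magic constant.
Using main diagonal: 125 + 97 + 118 + 104 + ? → (2,2) = 555 − 444 = 111.
Using anti-diagonal: 181 + 139 + 97 + 90 + ? → (5,1) = 555 − 507 = 48.
Row 5 must total 555; the given cells sum to 479, so (5,3) = 76.
Column 1: 125 + 69 + 146 + 48 + ? = 555, so (2,1) = 167.
The remaining cell in column 2 is (3,2) = 555 − 367 = 188.
The remaining cell in column 3 is (1,3) = 555 − 402 = 153.
From row 1, 555 − (125 + 34 + 153 + 181) gives (1,4) = 62.
Row 2 must total 555; the given cells sum to 472, so (2,5) = 83.
Using column 4: 62 + 139 + 118 + 195 + ? → (3,4) = 555 − 514 = 41.
The remaining cell in column 5 is (3,5) = 555 − 395 = 160.

160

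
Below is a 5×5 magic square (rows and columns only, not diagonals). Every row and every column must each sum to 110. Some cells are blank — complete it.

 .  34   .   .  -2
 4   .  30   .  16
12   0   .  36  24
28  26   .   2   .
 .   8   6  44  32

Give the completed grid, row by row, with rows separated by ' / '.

46 34 22 10 -2 / 4 42 30 18 16 / 12 0 38 36 24 / 28 26 14 2 40 / 20 8 6 44 32

Row 3 needs 110; the known cells sum to 72, so (3,3) = 38.
The remaining cell in row 5 is (5,1) = 110 − 90 = 20.
Column 1 needs 110; the known cells sum to 64, so (1,1) = 46.
Column 2 needs 110; the known cells sum to 68, so (2,2) = 42.
Column 5: -2 + 16 + 24 + 32 + ? = 110, so (4,5) = 40.
The remaining cell in row 2 is (2,4) = 110 − 92 = 18.
From row 4, 110 − (28 + 26 + 2 + 40) gives (4,3) = 14.
Using column 3: 30 + 38 + 14 + 6 + ? → (1,3) = 110 − 88 = 22.
Column 4 needs 110; the known cells sum to 100, so (1,4) = 10.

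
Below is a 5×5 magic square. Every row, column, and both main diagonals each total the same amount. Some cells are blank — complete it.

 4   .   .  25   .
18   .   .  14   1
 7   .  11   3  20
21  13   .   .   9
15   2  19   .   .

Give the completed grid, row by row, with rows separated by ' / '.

Column 1 is already complete: 4 + 18 + 7 + 21 + 15 = 65, so that is the magic constant.
Using row 3: 7 + 11 + 3 + 20 + ? → (3,2) = 65 − 41 = 24.
From anti-diagonal, 65 − (14 + 11 + 13 + 15) gives (1,5) = 12.
The remaining cell in column 5 is (5,5) = 65 − 42 = 23.
Row 5 must total 65; the given cells sum to 59, so (5,4) = 6.
Column 4 needs 65; the known cells sum to 48, so (4,4) = 17.
Using main diagonal: 4 + 11 + 17 + 23 + ? → (2,2) = 65 − 55 = 10.
Row 2 needs 65; the known cells sum to 43, so (2,3) = 22.
Row 4: 21 + 13 + 17 + 9 + ? = 65, so (4,3) = 5.
The remaining cell in column 2 is (1,2) = 65 − 49 = 16.
Column 3: 22 + 11 + 5 + 19 + ? = 65, so (1,3) = 8.

4 16 8 25 12 / 18 10 22 14 1 / 7 24 11 3 20 / 21 13 5 17 9 / 15 2 19 6 23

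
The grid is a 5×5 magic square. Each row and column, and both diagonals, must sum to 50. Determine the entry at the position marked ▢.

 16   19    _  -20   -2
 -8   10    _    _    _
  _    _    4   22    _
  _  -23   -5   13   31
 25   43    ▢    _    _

Row 1: 16 + 19 + (-20) + (-2) + ? = 50, so (1,3) = 37.
The remaining cell in row 4 is (4,1) = 50 − 16 = 34.
From column 1, 50 − (16 + (-8) + 34 + 25) gives (3,1) = -17.
From column 2, 50 − (19 + 10 + (-23) + 43) gives (3,2) = 1.
From main diagonal, 50 − (16 + 10 + 4 + 13) gives (5,5) = 7.
The remaining cell in anti-diagonal is (2,4) = 50 − 4 = 46.
Row 3 must total 50; the given cells sum to 10, so (3,5) = 40.
From column 4, 50 − (-20 + 46 + 22 + 13) gives (5,4) = -11.
Column 5 must total 50; the given cells sum to 76, so (2,5) = -26.
From row 2, 50 − (-8 + 10 + 46 + (-26)) gives (2,3) = 28.
Row 5 needs 50; the known cells sum to 64, so (5,3) = -14.

-14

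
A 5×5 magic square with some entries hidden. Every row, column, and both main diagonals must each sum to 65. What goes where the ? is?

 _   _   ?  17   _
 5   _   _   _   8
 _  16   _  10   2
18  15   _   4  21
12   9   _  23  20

The remaining cell in row 4 is (4,3) = 65 − 58 = 7.
From row 5, 65 − (12 + 9 + 23 + 20) gives (5,3) = 1.
From column 4, 65 − (17 + 10 + 4 + 23) gives (2,4) = 11.
Column 5 needs 65; the known cells sum to 51, so (1,5) = 14.
The remaining cell in anti-diagonal is (3,3) = 65 − 52 = 13.
The remaining cell in row 3 is (3,1) = 65 − 41 = 24.
The remaining cell in column 1 is (1,1) = 65 − 59 = 6.
The remaining cell in main diagonal is (2,2) = 65 − 43 = 22.
Row 2 needs 65; the known cells sum to 46, so (2,3) = 19.
Column 2 must total 65; the given cells sum to 62, so (1,2) = 3.
The remaining cell in column 3 is (1,3) = 65 − 40 = 25.

25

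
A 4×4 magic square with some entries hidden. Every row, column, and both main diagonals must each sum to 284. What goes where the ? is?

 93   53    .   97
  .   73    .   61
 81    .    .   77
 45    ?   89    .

101

Row 1 needs 284; the known cells sum to 243, so (1,3) = 41.
Column 1 must total 284; the given cells sum to 219, so (2,1) = 65.
Column 4 must total 284; the given cells sum to 235, so (4,4) = 49.
Main diagonal: 93 + 73 + 49 + ? = 284, so (3,3) = 69.
Row 2 must total 284; the given cells sum to 199, so (2,3) = 85.
Row 3 needs 284; the known cells sum to 227, so (3,2) = 57.
Row 4 needs 284; the known cells sum to 183, so (4,2) = 101.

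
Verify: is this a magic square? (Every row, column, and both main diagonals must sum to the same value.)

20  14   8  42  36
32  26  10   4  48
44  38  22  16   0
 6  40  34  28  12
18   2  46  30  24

Row 1: 20 + 14 + 8 + 42 + 36 = 120.
Row 2: 32 + 26 + 10 + 4 + 48 = 120.
Row 3: 44 + 38 + 22 + 16 + 0 = 120.
Row 4: 6 + 40 + 34 + 28 + 12 = 120.
Row 5: 18 + 2 + 46 + 30 + 24 = 120.
Column 1: 20 + 32 + 44 + 6 + 18 = 120.
Column 2: 14 + 26 + 38 + 40 + 2 = 120.
Column 3: 8 + 10 + 22 + 34 + 46 = 120.
Column 4: 42 + 4 + 16 + 28 + 30 = 120.
Column 5: 36 + 48 + 0 + 12 + 24 = 120.
Main diagonal: 20 + 26 + 22 + 28 + 24 = 120.
Anti-diagonal: 36 + 4 + 22 + 40 + 18 = 120.
All lines sum to 120.

Yes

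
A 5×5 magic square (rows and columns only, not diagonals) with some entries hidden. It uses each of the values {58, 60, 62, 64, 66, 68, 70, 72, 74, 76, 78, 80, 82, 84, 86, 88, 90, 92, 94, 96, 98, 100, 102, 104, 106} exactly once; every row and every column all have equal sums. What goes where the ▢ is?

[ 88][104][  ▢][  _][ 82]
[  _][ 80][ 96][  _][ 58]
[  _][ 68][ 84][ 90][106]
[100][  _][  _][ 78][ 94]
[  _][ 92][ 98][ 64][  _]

The 25 entries sum to 2050, so each line sums to 2050/5 = 410.
Using row 3: 68 + 84 + 90 + 106 + ? → (3,1) = 410 − 348 = 62.
The remaining cell in column 2 is (4,2) = 410 − 344 = 66.
From column 5, 410 − (82 + 58 + 106 + 94) gives (5,5) = 70.
Row 4: 100 + 66 + 78 + 94 + ? = 410, so (4,3) = 72.
Using row 5: 92 + 98 + 64 + 70 + ? → (5,1) = 410 − 324 = 86.
Using column 1: 88 + 62 + 100 + 86 + ? → (2,1) = 410 − 336 = 74.
From column 3, 410 − (96 + 84 + 72 + 98) gives (1,3) = 60.

60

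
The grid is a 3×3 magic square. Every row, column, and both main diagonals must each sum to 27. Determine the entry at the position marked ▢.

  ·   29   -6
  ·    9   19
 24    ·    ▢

Row 1: 29 + (-6) + ? = 27, so (1,1) = 4.
Row 2 needs 27; the known cells sum to 28, so (2,1) = -1.
Column 2 must total 27; the given cells sum to 38, so (3,2) = -11.
Column 3 needs 27; the known cells sum to 13, so (3,3) = 14.

14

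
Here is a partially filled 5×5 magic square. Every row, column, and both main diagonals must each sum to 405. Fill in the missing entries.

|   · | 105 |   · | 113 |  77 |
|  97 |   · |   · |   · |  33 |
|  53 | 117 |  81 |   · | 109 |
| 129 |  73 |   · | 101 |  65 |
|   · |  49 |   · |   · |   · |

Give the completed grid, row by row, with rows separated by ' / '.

41 105 69 113 77 / 97 61 125 89 33 / 53 117 81 45 109 / 129 73 37 101 65 / 85 49 93 57 121

The remaining cell in row 3 is (3,4) = 405 − 360 = 45.
Using row 4: 129 + 73 + 101 + 65 + ? → (4,3) = 405 − 368 = 37.
Column 2 must total 405; the given cells sum to 344, so (2,2) = 61.
From column 5, 405 − (77 + 33 + 109 + 65) gives (5,5) = 121.
Main diagonal: 61 + 81 + 101 + 121 + ? = 405, so (1,1) = 41.
The remaining cell in row 1 is (1,3) = 405 − 336 = 69.
The remaining cell in column 1 is (5,1) = 405 − 320 = 85.
The remaining cell in anti-diagonal is (2,4) = 405 − 316 = 89.
Row 2 must total 405; the given cells sum to 280, so (2,3) = 125.
From column 3, 405 − (69 + 125 + 81 + 37) gives (5,3) = 93.
The remaining cell in column 4 is (5,4) = 405 − 348 = 57.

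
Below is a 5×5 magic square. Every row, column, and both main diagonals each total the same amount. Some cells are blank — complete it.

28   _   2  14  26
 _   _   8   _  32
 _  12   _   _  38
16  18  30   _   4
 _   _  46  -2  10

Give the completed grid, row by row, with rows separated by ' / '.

Column 5 is already complete: 26 + 32 + 38 + 4 + 10 = 110, so that is the magic constant.
Row 1 must total 110; the given cells sum to 70, so (1,2) = 40.
Row 4 must total 110; the given cells sum to 68, so (4,4) = 42.
Using column 3: 2 + 8 + 30 + 46 + ? → (3,3) = 110 − 86 = 24.
Using main diagonal: 28 + 24 + 42 + 10 + ? → (2,2) = 110 − 104 = 6.
The remaining cell in column 2 is (5,2) = 110 − 76 = 34.
The remaining cell in row 5 is (5,1) = 110 − 88 = 22.
Anti-diagonal: 26 + 24 + 18 + 22 + ? = 110, so (2,4) = 20.
Row 2: 6 + 8 + 20 + 32 + ? = 110, so (2,1) = 44.
Using column 1: 28 + 44 + 16 + 22 + ? → (3,1) = 110 − 110 = 0.
Using column 4: 14 + 20 + 42 + (-2) + ? → (3,4) = 110 − 74 = 36.

28 40 2 14 26 / 44 6 8 20 32 / 0 12 24 36 38 / 16 18 30 42 4 / 22 34 46 -2 10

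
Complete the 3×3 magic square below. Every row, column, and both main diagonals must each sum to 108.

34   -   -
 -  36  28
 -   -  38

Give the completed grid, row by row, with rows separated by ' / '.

Row 2: 36 + 28 + ? = 108, so (2,1) = 44.
From column 1, 108 − (34 + 44) gives (3,1) = 30.
Column 3 needs 108; the known cells sum to 66, so (1,3) = 42.
Row 1 needs 108; the known cells sum to 76, so (1,2) = 32.
From row 3, 108 − (30 + 38) gives (3,2) = 40.

34 32 42 / 44 36 28 / 30 40 38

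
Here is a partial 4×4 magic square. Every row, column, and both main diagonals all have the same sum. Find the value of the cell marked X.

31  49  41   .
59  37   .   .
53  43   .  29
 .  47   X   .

Column 2 is complete and sums to 176; that is the magic constant.
From row 1, 176 − (31 + 49 + 41) gives (1,4) = 55.
Row 3: 53 + 43 + 29 + ? = 176, so (3,3) = 51.
Column 1: 31 + 59 + 53 + ? = 176, so (4,1) = 33.
From main diagonal, 176 − (31 + 37 + 51) gives (4,4) = 57.
From anti-diagonal, 176 − (55 + 43 + 33) gives (2,3) = 45.
The remaining cell in row 2 is (2,4) = 176 − 141 = 35.
Using row 4: 33 + 47 + 57 + ? → (4,3) = 176 − 137 = 39.

39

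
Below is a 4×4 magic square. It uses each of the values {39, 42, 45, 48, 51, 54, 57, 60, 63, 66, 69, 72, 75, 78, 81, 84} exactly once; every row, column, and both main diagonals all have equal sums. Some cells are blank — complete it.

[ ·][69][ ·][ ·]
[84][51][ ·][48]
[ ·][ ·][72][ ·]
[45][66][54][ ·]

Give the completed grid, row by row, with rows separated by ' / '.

42 69 57 78 / 84 51 63 48 / 75 60 72 39 / 45 66 54 81

The 16 entries sum to 984, so each line sums to 984/4 = 246.
The remaining cell in row 2 is (2,3) = 246 − 183 = 63.
Using row 4: 45 + 66 + 54 + ? → (4,4) = 246 − 165 = 81.
Column 2 must total 246; the given cells sum to 186, so (3,2) = 60.
Column 3 needs 246; the known cells sum to 189, so (1,3) = 57.
Main diagonal needs 246; the known cells sum to 204, so (1,1) = 42.
The remaining cell in anti-diagonal is (1,4) = 246 − 168 = 78.
Using column 1: 42 + 84 + 45 + ? → (3,1) = 246 − 171 = 75.
The remaining cell in column 4 is (3,4) = 246 − 207 = 39.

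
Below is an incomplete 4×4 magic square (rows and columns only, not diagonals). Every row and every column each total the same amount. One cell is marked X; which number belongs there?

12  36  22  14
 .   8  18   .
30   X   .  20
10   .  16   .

Row 1 is complete and sums to 84; that is the magic constant.
From column 1, 84 − (12 + 30 + 10) gives (2,1) = 32.
Column 3: 22 + 18 + 16 + ? = 84, so (3,3) = 28.
From row 2, 84 − (32 + 8 + 18) gives (2,4) = 26.
Row 3 must total 84; the given cells sum to 78, so (3,2) = 6.

6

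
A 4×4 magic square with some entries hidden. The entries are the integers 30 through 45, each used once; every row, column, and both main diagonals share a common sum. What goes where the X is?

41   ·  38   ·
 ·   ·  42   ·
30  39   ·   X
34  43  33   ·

The entries are 30 through 45, which sum to 600, so each line sums to 600/4 = 150.
The remaining cell in row 4 is (4,4) = 150 − 110 = 40.
Column 1 must total 150; the given cells sum to 105, so (2,1) = 45.
Column 3: 38 + 42 + 33 + ? = 150, so (3,3) = 37.
Main diagonal needs 150; the known cells sum to 118, so (2,2) = 32.
Anti-diagonal must total 150; the given cells sum to 115, so (1,4) = 35.
From row 1, 150 − (41 + 38 + 35) gives (1,2) = 36.
Row 2 needs 150; the known cells sum to 119, so (2,4) = 31.
Row 3 must total 150; the given cells sum to 106, so (3,4) = 44.

44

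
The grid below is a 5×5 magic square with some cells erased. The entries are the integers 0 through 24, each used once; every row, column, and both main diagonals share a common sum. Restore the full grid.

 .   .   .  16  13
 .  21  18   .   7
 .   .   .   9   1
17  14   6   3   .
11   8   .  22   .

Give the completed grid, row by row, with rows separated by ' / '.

The entries are 0 through 24, which sum to 300, so each line sums to 300/5 = 60.
Row 4 needs 60; the known cells sum to 40, so (4,5) = 20.
Column 4: 16 + 9 + 3 + 22 + ? = 60, so (2,4) = 10.
Using column 5: 13 + 7 + 1 + 20 + ? → (5,5) = 60 − 41 = 19.
Anti-diagonal must total 60; the given cells sum to 48, so (3,3) = 12.
Row 2 must total 60; the given cells sum to 56, so (2,1) = 4.
The remaining cell in row 5 is (5,3) = 60 − 60 = 0.
Using column 3: 18 + 12 + 6 + 0 + ? → (1,3) = 60 − 36 = 24.
Using main diagonal: 21 + 12 + 3 + 19 + ? → (1,1) = 60 − 55 = 5.
From row 1, 60 − (5 + 24 + 16 + 13) gives (1,2) = 2.
The remaining cell in column 1 is (3,1) = 60 − 37 = 23.
Column 2 must total 60; the given cells sum to 45, so (3,2) = 15.

5 2 24 16 13 / 4 21 18 10 7 / 23 15 12 9 1 / 17 14 6 3 20 / 11 8 0 22 19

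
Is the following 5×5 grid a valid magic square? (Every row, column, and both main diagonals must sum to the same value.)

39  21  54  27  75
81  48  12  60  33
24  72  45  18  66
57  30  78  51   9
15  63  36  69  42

Row 1: 39 + 21 + 54 + 27 + 75 = 216.
Row 2: 81 + 48 + 12 + 60 + 33 = 234.
Row 3: 24 + 72 + 45 + 18 + 66 = 225.
Row 4: 57 + 30 + 78 + 51 + 9 = 225.
Row 5: 15 + 63 + 36 + 69 + 42 = 225.
Column 1: 39 + 81 + 24 + 57 + 15 = 216.
Column 2: 21 + 48 + 72 + 30 + 63 = 234.
Column 3: 54 + 12 + 45 + 78 + 36 = 225.
Column 4: 27 + 60 + 18 + 51 + 69 = 225.
Column 5: 75 + 33 + 66 + 9 + 42 = 225.
Main diagonal: 39 + 48 + 45 + 51 + 42 = 225.
Anti-diagonal: 75 + 60 + 45 + 30 + 15 = 225.

No — column 2 sums to 234 but row 1 sums to 216.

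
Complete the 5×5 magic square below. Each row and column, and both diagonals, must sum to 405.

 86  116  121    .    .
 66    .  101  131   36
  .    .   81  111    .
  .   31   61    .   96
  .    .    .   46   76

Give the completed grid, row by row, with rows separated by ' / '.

86 116 121 26 56 / 66 71 101 131 36 / 21 51 81 111 141 / 126 31 61 91 96 / 106 136 41 46 76

Row 2: 66 + 101 + 131 + 36 + ? = 405, so (2,2) = 71.
Column 3 needs 405; the known cells sum to 364, so (5,3) = 41.
From main diagonal, 405 − (86 + 71 + 81 + 76) gives (4,4) = 91.
Row 4 needs 405; the known cells sum to 279, so (4,1) = 126.
Column 4 must total 405; the given cells sum to 379, so (1,4) = 26.
Row 1 needs 405; the known cells sum to 349, so (1,5) = 56.
From column 5, 405 − (56 + 36 + 96 + 76) gives (3,5) = 141.
From anti-diagonal, 405 − (56 + 131 + 81 + 31) gives (5,1) = 106.
Row 5 needs 405; the known cells sum to 269, so (5,2) = 136.
Column 1 must total 405; the given cells sum to 384, so (3,1) = 21.
Column 2: 116 + 71 + 31 + 136 + ? = 405, so (3,2) = 51.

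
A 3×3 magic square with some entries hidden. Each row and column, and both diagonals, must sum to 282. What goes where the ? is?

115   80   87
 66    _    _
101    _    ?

The remaining cell in anti-diagonal is (2,2) = 282 − 188 = 94.
Row 2 must total 282; the given cells sum to 160, so (2,3) = 122.
Column 2: 80 + 94 + ? = 282, so (3,2) = 108.
Column 3 needs 282; the known cells sum to 209, so (3,3) = 73.

73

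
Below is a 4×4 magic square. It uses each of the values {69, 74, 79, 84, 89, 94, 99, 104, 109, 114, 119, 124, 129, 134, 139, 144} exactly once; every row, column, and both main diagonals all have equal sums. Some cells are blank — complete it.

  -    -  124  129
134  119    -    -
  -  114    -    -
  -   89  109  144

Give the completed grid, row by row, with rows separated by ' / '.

The 16 entries sum to 1704, so each line sums to 1704/4 = 426.
Row 4 needs 426; the known cells sum to 342, so (4,1) = 84.
Column 2 must total 426; the given cells sum to 322, so (1,2) = 104.
Anti-diagonal: 129 + 114 + 84 + ? = 426, so (2,3) = 99.
The remaining cell in row 1 is (1,1) = 426 − 357 = 69.
From row 2, 426 − (134 + 119 + 99) gives (2,4) = 74.
The remaining cell in column 1 is (3,1) = 426 − 287 = 139.
Column 3 needs 426; the known cells sum to 332, so (3,3) = 94.
Column 4 must total 426; the given cells sum to 347, so (3,4) = 79.

69 104 124 129 / 134 119 99 74 / 139 114 94 79 / 84 89 109 144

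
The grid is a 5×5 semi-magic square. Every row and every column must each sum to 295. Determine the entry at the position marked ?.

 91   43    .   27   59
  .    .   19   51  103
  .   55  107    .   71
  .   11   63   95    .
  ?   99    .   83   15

67

Using row 1: 91 + 43 + 27 + 59 + ? → (1,3) = 295 − 220 = 75.
The remaining cell in column 2 is (2,2) = 295 − 208 = 87.
Column 3: 75 + 19 + 107 + 63 + ? = 295, so (5,3) = 31.
Using column 4: 27 + 51 + 95 + 83 + ? → (3,4) = 295 − 256 = 39.
The remaining cell in column 5 is (4,5) = 295 − 248 = 47.
Row 2 must total 295; the given cells sum to 260, so (2,1) = 35.
The remaining cell in row 3 is (3,1) = 295 − 272 = 23.
Row 4 must total 295; the given cells sum to 216, so (4,1) = 79.
Row 5: 99 + 31 + 83 + 15 + ? = 295, so (5,1) = 67.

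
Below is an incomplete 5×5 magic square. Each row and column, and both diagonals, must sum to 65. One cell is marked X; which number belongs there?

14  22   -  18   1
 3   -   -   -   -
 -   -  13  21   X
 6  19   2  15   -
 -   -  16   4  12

Using row 1: 14 + 22 + 18 + 1 + ? → (1,3) = 65 − 55 = 10.
Row 4 must total 65; the given cells sum to 42, so (4,5) = 23.
The remaining cell in column 3 is (2,3) = 65 − 41 = 24.
The remaining cell in column 4 is (2,4) = 65 − 58 = 7.
Main diagonal: 14 + 13 + 15 + 12 + ? = 65, so (2,2) = 11.
Anti-diagonal must total 65; the given cells sum to 40, so (5,1) = 25.
Row 2: 3 + 11 + 24 + 7 + ? = 65, so (2,5) = 20.
The remaining cell in row 5 is (5,2) = 65 − 57 = 8.
Using column 1: 14 + 3 + 6 + 25 + ? → (3,1) = 65 − 48 = 17.
Column 2 needs 65; the known cells sum to 60, so (3,2) = 5.
The remaining cell in column 5 is (3,5) = 65 − 56 = 9.

9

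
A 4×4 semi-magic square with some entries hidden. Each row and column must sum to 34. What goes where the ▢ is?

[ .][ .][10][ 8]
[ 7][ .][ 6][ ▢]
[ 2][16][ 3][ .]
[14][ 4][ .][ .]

The remaining cell in row 3 is (3,4) = 34 − 21 = 13.
From column 1, 34 − (7 + 2 + 14) gives (1,1) = 11.
Column 3 needs 34; the known cells sum to 19, so (4,3) = 15.
Row 1 must total 34; the given cells sum to 29, so (1,2) = 5.
From row 4, 34 − (14 + 4 + 15) gives (4,4) = 1.
From column 2, 34 − (5 + 16 + 4) gives (2,2) = 9.
Column 4 needs 34; the known cells sum to 22, so (2,4) = 12.

12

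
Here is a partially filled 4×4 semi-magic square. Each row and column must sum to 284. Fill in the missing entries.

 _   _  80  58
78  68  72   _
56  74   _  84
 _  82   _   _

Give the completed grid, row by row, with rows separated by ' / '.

86 60 80 58 / 78 68 72 66 / 56 74 70 84 / 64 82 62 76

Using row 2: 78 + 68 + 72 + ? → (2,4) = 284 − 218 = 66.
Row 3: 56 + 74 + 84 + ? = 284, so (3,3) = 70.
Using column 2: 68 + 74 + 82 + ? → (1,2) = 284 − 224 = 60.
The remaining cell in column 3 is (4,3) = 284 − 222 = 62.
From column 4, 284 − (58 + 66 + 84) gives (4,4) = 76.
Using row 1: 60 + 80 + 58 + ? → (1,1) = 284 − 198 = 86.
Using row 4: 82 + 62 + 76 + ? → (4,1) = 284 − 220 = 64.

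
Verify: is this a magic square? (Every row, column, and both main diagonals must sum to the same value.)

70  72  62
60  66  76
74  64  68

Row 1: 70 + 72 + 62 = 204.
Row 2: 60 + 66 + 76 = 202.
Row 3: 74 + 64 + 68 = 206.
Column 1: 70 + 60 + 74 = 204.
Column 2: 72 + 66 + 64 = 202.
Column 3: 62 + 76 + 68 = 206.
Main diagonal: 70 + 66 + 68 = 204.
Anti-diagonal: 62 + 66 + 74 = 202.

No — main diagonal sums to 204 but column 3 sums to 206.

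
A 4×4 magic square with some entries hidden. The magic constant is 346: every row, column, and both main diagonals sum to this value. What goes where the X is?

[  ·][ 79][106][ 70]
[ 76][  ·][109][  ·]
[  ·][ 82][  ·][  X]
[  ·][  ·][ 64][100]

The remaining cell in row 1 is (1,1) = 346 − 255 = 91.
Column 3 must total 346; the given cells sum to 279, so (3,3) = 67.
From main diagonal, 346 − (91 + 67 + 100) gives (2,2) = 88.
From anti-diagonal, 346 − (70 + 109 + 82) gives (4,1) = 85.
Row 2: 76 + 88 + 109 + ? = 346, so (2,4) = 73.
Row 4 must total 346; the given cells sum to 249, so (4,2) = 97.
Column 1 needs 346; the known cells sum to 252, so (3,1) = 94.
From column 4, 346 − (70 + 73 + 100) gives (3,4) = 103.

103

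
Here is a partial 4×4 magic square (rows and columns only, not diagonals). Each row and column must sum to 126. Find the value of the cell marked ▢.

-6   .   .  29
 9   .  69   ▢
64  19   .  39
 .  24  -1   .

14

Row 3: 64 + 19 + 39 + ? = 126, so (3,3) = 4.
Column 1 must total 126; the given cells sum to 67, so (4,1) = 59.
The remaining cell in column 3 is (1,3) = 126 − 72 = 54.
Row 1 must total 126; the given cells sum to 77, so (1,2) = 49.
From row 4, 126 − (59 + 24 + (-1)) gives (4,4) = 44.
Column 2 needs 126; the known cells sum to 92, so (2,2) = 34.
Column 4: 29 + 39 + 44 + ? = 126, so (2,4) = 14.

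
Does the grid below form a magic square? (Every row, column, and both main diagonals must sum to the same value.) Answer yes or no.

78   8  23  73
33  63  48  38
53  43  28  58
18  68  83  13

Yes

Row 1: 78 + 8 + 23 + 73 = 182.
Row 2: 33 + 63 + 48 + 38 = 182.
Row 3: 53 + 43 + 28 + 58 = 182.
Row 4: 18 + 68 + 83 + 13 = 182.
Column 1: 78 + 33 + 53 + 18 = 182.
Column 2: 8 + 63 + 43 + 68 = 182.
Column 3: 23 + 48 + 28 + 83 = 182.
Column 4: 73 + 38 + 58 + 13 = 182.
Main diagonal: 78 + 63 + 28 + 13 = 182.
Anti-diagonal: 73 + 48 + 43 + 18 = 182.
All lines sum to 182.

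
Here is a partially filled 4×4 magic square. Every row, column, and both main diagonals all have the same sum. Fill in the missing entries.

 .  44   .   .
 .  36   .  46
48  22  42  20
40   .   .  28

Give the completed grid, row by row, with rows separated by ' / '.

Row 3 is already complete: 48 + 22 + 42 + 20 = 132, so that is the magic constant.
Column 2 needs 132; the known cells sum to 102, so (4,2) = 30.
Column 4 must total 132; the given cells sum to 94, so (1,4) = 38.
Main diagonal: 36 + 42 + 28 + ? = 132, so (1,1) = 26.
Anti-diagonal: 38 + 22 + 40 + ? = 132, so (2,3) = 32.
Row 1 needs 132; the known cells sum to 108, so (1,3) = 24.
The remaining cell in row 2 is (2,1) = 132 − 114 = 18.
Row 4 must total 132; the given cells sum to 98, so (4,3) = 34.

26 44 24 38 / 18 36 32 46 / 48 22 42 20 / 40 30 34 28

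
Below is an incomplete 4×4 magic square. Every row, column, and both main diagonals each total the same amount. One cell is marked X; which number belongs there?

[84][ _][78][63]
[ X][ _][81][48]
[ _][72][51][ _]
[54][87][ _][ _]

Anti-diagonal is complete and sums to 270; that is the magic constant.
The remaining cell in row 1 is (1,2) = 270 − 225 = 45.
Column 2: 45 + 72 + 87 + ? = 270, so (2,2) = 66.
Using column 3: 78 + 81 + 51 + ? → (4,3) = 270 − 210 = 60.
From main diagonal, 270 − (84 + 66 + 51) gives (4,4) = 69.
Row 2: 66 + 81 + 48 + ? = 270, so (2,1) = 75.

75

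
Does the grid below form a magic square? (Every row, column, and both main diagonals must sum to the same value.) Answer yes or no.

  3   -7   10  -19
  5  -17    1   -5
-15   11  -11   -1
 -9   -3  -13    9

Row 1: 3 + (-7) + 10 + (-19) = -13.
Row 2: 5 + (-17) + 1 + (-5) = -16.
Row 3: -15 + 11 + (-11) + (-1) = -16.
Row 4: -9 + (-3) + (-13) + 9 = -16.
Column 1: 3 + 5 + (-15) + (-9) = -16.
Column 2: -7 + (-17) + 11 + (-3) = -16.
Column 3: 10 + 1 + (-11) + (-13) = -13.
Column 4: -19 + (-5) + (-1) + 9 = -16.
Main diagonal: 3 + (-17) + (-11) + 9 = -16.
Anti-diagonal: -19 + 1 + 11 + (-9) = -16.

No — row 3 sums to -16 but row 1 sums to -13.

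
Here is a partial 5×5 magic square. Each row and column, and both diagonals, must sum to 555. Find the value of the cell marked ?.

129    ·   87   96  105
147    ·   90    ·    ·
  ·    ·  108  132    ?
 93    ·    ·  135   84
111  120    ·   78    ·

141

Row 1: 129 + 87 + 96 + 105 + ? = 555, so (1,2) = 138.
Column 1 must total 555; the given cells sum to 480, so (3,1) = 75.
From column 4, 555 − (96 + 132 + 135 + 78) gives (2,4) = 114.
Anti-diagonal needs 555; the known cells sum to 438, so (4,2) = 117.
From row 4, 555 − (93 + 117 + 135 + 84) gives (4,3) = 126.
Using column 3: 87 + 90 + 108 + 126 + ? → (5,3) = 555 − 411 = 144.
Row 5: 111 + 120 + 144 + 78 + ? = 555, so (5,5) = 102.
The remaining cell in main diagonal is (2,2) = 555 − 474 = 81.
Row 2: 147 + 81 + 90 + 114 + ? = 555, so (2,5) = 123.
The remaining cell in column 2 is (3,2) = 555 − 456 = 99.
The remaining cell in column 5 is (3,5) = 555 − 414 = 141.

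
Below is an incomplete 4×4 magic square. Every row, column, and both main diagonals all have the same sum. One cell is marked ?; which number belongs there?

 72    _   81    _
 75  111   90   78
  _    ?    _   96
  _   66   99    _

Row 2 is complete and sums to 354; that is the magic constant.
Column 3: 81 + 90 + 99 + ? = 354, so (3,3) = 84.
From main diagonal, 354 − (72 + 111 + 84) gives (4,4) = 87.
The remaining cell in row 4 is (4,1) = 354 − 252 = 102.
From column 1, 354 − (72 + 75 + 102) gives (3,1) = 105.
Column 4 needs 354; the known cells sum to 261, so (1,4) = 93.
The remaining cell in anti-diagonal is (3,2) = 354 − 285 = 69.

69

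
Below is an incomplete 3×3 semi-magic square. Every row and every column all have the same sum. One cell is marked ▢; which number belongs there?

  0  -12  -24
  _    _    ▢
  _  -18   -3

Row 1 is complete and sums to -36; that is the magic constant.
The remaining cell in row 3 is (3,1) = -36 − (-21) = -15.
Column 1 must total -36; the given cells sum to -15, so (2,1) = -21.
Column 2 must total -36; the given cells sum to -30, so (2,2) = -6.
Column 3 must total -36; the given cells sum to -27, so (2,3) = -9.

-9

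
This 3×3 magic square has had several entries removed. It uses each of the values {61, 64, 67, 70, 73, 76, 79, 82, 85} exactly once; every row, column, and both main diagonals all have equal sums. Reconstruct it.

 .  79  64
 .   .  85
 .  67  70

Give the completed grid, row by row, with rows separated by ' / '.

The 9 entries sum to 657, so each line sums to 657/3 = 219.
The remaining cell in row 1 is (1,1) = 219 − 143 = 76.
Row 3 needs 219; the known cells sum to 137, so (3,1) = 82.
Column 1 must total 219; the given cells sum to 158, so (2,1) = 61.
Column 2 must total 219; the given cells sum to 146, so (2,2) = 73.

76 79 64 / 61 73 85 / 82 67 70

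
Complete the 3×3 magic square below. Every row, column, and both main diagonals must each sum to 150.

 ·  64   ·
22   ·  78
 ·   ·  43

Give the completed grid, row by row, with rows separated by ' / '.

57 64 29 / 22 50 78 / 71 36 43

Row 2: 22 + 78 + ? = 150, so (2,2) = 50.
Using column 2: 64 + 50 + ? → (3,2) = 150 − 114 = 36.
Using column 3: 78 + 43 + ? → (1,3) = 150 − 121 = 29.
Using main diagonal: 50 + 43 + ? → (1,1) = 150 − 93 = 57.
Anti-diagonal: 29 + 50 + ? = 150, so (3,1) = 71.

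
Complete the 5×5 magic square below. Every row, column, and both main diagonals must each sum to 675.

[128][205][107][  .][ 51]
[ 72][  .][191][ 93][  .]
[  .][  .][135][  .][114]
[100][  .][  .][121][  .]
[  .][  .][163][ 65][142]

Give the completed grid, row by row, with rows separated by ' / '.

128 205 107 184 51 / 72 149 191 93 170 / 156 58 135 212 114 / 100 177 79 121 198 / 219 86 163 65 142

Row 1 must total 675; the given cells sum to 491, so (1,4) = 184.
The remaining cell in column 3 is (4,3) = 675 − 596 = 79.
Column 4 must total 675; the given cells sum to 463, so (3,4) = 212.
Main diagonal must total 675; the given cells sum to 526, so (2,2) = 149.
The remaining cell in row 2 is (2,5) = 675 − 505 = 170.
Using column 5: 51 + 170 + 114 + 142 + ? → (4,5) = 675 − 477 = 198.
Row 4 needs 675; the known cells sum to 498, so (4,2) = 177.
Anti-diagonal needs 675; the known cells sum to 456, so (5,1) = 219.
The remaining cell in row 5 is (5,2) = 675 − 589 = 86.
Column 1: 128 + 72 + 100 + 219 + ? = 675, so (3,1) = 156.
Column 2 needs 675; the known cells sum to 617, so (3,2) = 58.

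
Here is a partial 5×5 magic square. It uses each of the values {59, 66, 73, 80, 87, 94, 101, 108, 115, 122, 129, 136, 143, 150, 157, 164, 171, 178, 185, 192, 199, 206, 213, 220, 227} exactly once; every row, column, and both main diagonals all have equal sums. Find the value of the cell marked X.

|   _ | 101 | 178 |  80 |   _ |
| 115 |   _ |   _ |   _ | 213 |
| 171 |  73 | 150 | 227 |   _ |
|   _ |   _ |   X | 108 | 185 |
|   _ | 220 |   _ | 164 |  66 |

206

The 25 entries sum to 3575, so each line sums to 3575/5 = 715.
Using row 3: 171 + 73 + 150 + 227 + ? → (3,5) = 715 − 621 = 94.
The remaining cell in column 4 is (2,4) = 715 − 579 = 136.
Using column 5: 213 + 94 + 185 + 66 + ? → (1,5) = 715 − 558 = 157.
From row 1, 715 − (101 + 178 + 80 + 157) gives (1,1) = 199.
From main diagonal, 715 − (199 + 150 + 108 + 66) gives (2,2) = 192.
Row 2 needs 715; the known cells sum to 656, so (2,3) = 59.
Column 2 must total 715; the given cells sum to 586, so (4,2) = 129.
The remaining cell in anti-diagonal is (5,1) = 715 − 572 = 143.
Row 5 must total 715; the given cells sum to 593, so (5,3) = 122.
The remaining cell in column 1 is (4,1) = 715 − 628 = 87.
From column 3, 715 − (178 + 59 + 150 + 122) gives (4,3) = 206.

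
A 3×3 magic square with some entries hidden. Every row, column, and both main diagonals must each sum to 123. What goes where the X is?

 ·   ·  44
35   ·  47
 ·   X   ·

Row 2 needs 123; the known cells sum to 82, so (2,2) = 41.
Column 3 must total 123; the given cells sum to 91, so (3,3) = 32.
The remaining cell in main diagonal is (1,1) = 123 − 73 = 50.
From anti-diagonal, 123 − (44 + 41) gives (3,1) = 38.
Row 1 needs 123; the known cells sum to 94, so (1,2) = 29.
From row 3, 123 − (38 + 32) gives (3,2) = 53.

53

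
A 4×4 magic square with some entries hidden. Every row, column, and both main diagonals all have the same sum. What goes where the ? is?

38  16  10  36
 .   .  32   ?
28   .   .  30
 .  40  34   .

22

Row 1 is complete and sums to 100; that is the magic constant.
The remaining cell in column 3 is (3,3) = 100 − 76 = 24.
Row 3 must total 100; the given cells sum to 82, so (3,2) = 18.
The remaining cell in column 2 is (2,2) = 100 − 74 = 26.
From main diagonal, 100 − (38 + 26 + 24) gives (4,4) = 12.
The remaining cell in anti-diagonal is (4,1) = 100 − 86 = 14.
Using column 1: 38 + 28 + 14 + ? → (2,1) = 100 − 80 = 20.
From column 4, 100 − (36 + 30 + 12) gives (2,4) = 22.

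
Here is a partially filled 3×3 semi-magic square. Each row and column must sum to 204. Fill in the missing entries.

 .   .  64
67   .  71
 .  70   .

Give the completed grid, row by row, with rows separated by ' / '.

Using row 2: 67 + 71 + ? → (2,2) = 204 − 138 = 66.
Column 2 needs 204; the known cells sum to 136, so (1,2) = 68.
From column 3, 204 − (64 + 71) gives (3,3) = 69.
From row 1, 204 − (68 + 64) gives (1,1) = 72.
From row 3, 204 − (70 + 69) gives (3,1) = 65.

72 68 64 / 67 66 71 / 65 70 69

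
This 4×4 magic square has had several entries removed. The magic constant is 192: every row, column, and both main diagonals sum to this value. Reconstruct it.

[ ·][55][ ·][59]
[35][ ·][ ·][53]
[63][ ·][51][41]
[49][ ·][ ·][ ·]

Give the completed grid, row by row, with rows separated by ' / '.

The remaining cell in row 3 is (3,2) = 192 − 155 = 37.
The remaining cell in column 1 is (1,1) = 192 − 147 = 45.
Column 4 must total 192; the given cells sum to 153, so (4,4) = 39.
Main diagonal must total 192; the given cells sum to 135, so (2,2) = 57.
Using anti-diagonal: 59 + 37 + 49 + ? → (2,3) = 192 − 145 = 47.
Row 1: 45 + 55 + 59 + ? = 192, so (1,3) = 33.
Column 2: 55 + 57 + 37 + ? = 192, so (4,2) = 43.
From column 3, 192 − (33 + 47 + 51) gives (4,3) = 61.

45 55 33 59 / 35 57 47 53 / 63 37 51 41 / 49 43 61 39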